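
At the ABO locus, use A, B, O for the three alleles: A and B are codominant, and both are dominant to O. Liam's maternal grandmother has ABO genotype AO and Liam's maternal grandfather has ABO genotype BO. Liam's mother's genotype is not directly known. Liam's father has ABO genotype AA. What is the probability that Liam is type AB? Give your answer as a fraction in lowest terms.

1/4

Liam's mother's ABO genotype from AO × BO: 1/4 AB, 1/4 AO, 1/4 BO, 1/4 OO.
Crossing each possibility with the father AA and summing P(type AB): 1/4·1/2 + 1/4·0 + 1/4·1/2 + 1/4·0 = 1/4.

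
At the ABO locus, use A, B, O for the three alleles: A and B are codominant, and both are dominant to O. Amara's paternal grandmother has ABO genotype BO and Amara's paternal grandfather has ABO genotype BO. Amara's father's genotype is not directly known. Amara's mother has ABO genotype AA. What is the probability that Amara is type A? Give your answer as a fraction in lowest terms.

Amara's father's ABO genotype from BO × BO: 1/4 BB, 1/2 BO, 1/4 OO.
Crossing each possibility with the mother AA and summing P(type A): 1/4·0 + 1/2·1/2 + 1/4·1 = 1/2.

1/2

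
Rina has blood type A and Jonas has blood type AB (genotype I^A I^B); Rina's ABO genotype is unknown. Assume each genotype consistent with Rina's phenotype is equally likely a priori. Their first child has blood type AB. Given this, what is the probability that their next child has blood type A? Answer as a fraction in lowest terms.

Possible genotypes: Rina ∈ {I^A I^A, I^A i}; Jonas ∈ {I^A I^B}.
Weight each parental genotype pair by prior × P(type-AB child):
  I^A I^A × I^A I^B: posterior weight 2/3; P(next child type A) = 1/2.
  I^A i × I^A I^B: posterior weight 1/3; P(next child type A) = 1/2.
Weighted sum = 1/2.

1/2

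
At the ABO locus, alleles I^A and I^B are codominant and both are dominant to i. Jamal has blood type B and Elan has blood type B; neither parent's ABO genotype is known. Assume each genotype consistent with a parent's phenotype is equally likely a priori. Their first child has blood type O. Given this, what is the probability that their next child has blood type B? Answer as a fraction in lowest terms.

3/4

Possible genotypes: Jamal ∈ {I^B I^B, I^B i}; Elan ∈ {I^B I^B, I^B i}.
Weight each parental genotype pair by prior × P(type-O child):
  I^B i × I^B i: posterior weight 1; P(next child type B) = 3/4.
Weighted sum = 3/4.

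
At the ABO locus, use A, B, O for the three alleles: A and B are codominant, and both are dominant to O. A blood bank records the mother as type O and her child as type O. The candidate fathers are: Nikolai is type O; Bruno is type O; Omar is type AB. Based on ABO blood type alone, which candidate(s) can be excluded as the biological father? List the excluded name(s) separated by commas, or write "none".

Omar

A candidate is excluded only if no genotype consistent with his phenotype could produce a type O child with a type O mother.
Omar (type AB): no genotype consistent with that phenotype can produce a type-O child with a type-O mother.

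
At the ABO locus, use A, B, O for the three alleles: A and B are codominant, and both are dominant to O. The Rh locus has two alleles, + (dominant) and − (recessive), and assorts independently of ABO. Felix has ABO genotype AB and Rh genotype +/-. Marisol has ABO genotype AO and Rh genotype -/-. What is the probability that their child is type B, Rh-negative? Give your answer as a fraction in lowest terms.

1/8

ABO cross AB × AO → offspring phenotypes: 1/2 A, 1/4 B, 1/4 AB.
Rh cross +/- × -/- → 1/2 Rh+, 1/2 Rh-.
Independent loci: P(type B, Rh-negative) = 1/4 × 1/2 = 1/8.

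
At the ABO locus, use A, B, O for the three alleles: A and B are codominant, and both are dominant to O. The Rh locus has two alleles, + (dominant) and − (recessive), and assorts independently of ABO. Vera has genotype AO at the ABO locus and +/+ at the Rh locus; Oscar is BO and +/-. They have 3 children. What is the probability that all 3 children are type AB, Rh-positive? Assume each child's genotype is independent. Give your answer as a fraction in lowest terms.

1/64

ABO cross AO × BO → 1/4 O, 1/4 A, 1/4 B, 1/4 AB.
Rh cross +/+ × +/- → 1 Rh+; so P(type AB, Rh-positive) = 1/4 × 1 = 1/4 per child.
All 3 independent: (1/4)^3 = 1/64.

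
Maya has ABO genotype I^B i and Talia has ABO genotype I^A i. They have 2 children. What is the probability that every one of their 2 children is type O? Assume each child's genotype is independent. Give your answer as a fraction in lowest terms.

1/16

ABO cross I^B i × I^A i → 1/4 O, 1/4 A, 1/4 B, 1/4 AB.
So P(type O) = 1/4 per child.
All 2 independent: (1/4)^2 = 1/16.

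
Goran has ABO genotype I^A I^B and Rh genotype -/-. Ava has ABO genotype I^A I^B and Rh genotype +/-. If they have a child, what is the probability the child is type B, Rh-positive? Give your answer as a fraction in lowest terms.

1/8

ABO cross I^A I^B × I^A I^B → offspring phenotypes: 1/4 A, 1/4 B, 1/2 AB.
Rh cross -/- × +/- → 1/2 Rh+, 1/2 Rh-.
Independent loci: P(type B, Rh-positive) = 1/4 × 1/2 = 1/8.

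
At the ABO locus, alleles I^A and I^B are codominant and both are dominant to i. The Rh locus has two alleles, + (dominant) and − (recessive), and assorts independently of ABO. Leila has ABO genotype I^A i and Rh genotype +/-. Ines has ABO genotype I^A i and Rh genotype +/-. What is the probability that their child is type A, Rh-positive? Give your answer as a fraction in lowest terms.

9/16

ABO cross I^A i × I^A i → offspring phenotypes: 1/4 O, 3/4 A.
Rh cross +/- × +/- → 3/4 Rh+, 1/4 Rh-.
Independent loci: P(type A, Rh-positive) = 3/4 × 3/4 = 9/16.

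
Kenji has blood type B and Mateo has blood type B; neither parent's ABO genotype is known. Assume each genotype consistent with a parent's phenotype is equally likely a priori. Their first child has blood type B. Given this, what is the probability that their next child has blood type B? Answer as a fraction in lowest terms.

19/20

Possible genotypes: Kenji ∈ {BB, BO}; Mateo ∈ {BB, BO}.
Weight each parental genotype pair by prior × P(type-B child):
  BB × BB: posterior weight 4/15; P(next child type B) = 1.
  BB × BO: posterior weight 4/15; P(next child type B) = 1.
  BO × BB: posterior weight 4/15; P(next child type B) = 1.
  BO × BO: posterior weight 1/5; P(next child type B) = 3/4.
Weighted sum = 19/20.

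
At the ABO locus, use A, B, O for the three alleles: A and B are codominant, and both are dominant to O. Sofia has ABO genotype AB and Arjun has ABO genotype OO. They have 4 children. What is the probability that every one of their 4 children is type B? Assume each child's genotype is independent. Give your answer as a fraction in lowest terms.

1/16

ABO cross AB × OO → 1/2 A, 1/2 B.
So P(type B) = 1/2 per child.
All 4 independent: (1/2)^4 = 1/16.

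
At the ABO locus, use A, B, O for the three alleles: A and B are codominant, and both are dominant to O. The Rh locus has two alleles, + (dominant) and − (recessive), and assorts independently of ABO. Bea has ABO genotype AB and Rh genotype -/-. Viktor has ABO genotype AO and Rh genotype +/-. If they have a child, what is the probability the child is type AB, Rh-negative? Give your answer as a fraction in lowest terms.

1/8

ABO cross AB × AO → offspring phenotypes: 1/2 A, 1/4 B, 1/4 AB.
Rh cross -/- × +/- → 1/2 Rh+, 1/2 Rh-.
Independent loci: P(type AB, Rh-negative) = 1/4 × 1/2 = 1/8.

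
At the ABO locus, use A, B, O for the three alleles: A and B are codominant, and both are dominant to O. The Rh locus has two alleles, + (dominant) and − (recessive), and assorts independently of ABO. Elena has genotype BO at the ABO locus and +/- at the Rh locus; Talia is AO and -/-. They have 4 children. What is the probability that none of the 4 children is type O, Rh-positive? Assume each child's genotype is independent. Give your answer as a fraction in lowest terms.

ABO cross BO × AO → 1/4 O, 1/4 A, 1/4 B, 1/4 AB.
Rh cross +/- × -/- → 1/2 Rh+, 1/2 Rh-; so P(type O, Rh-positive) = 1/4 × 1/2 = 1/8 per child.
P(not type O, Rh-positive) = 7/8 for one child; (7/8)^4 = 2401/4096.

2401/4096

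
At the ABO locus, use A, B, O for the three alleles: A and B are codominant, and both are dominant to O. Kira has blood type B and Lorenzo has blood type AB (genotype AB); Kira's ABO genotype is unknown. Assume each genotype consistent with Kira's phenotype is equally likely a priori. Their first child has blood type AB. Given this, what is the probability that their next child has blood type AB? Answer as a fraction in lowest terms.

5/12

Possible genotypes: Kira ∈ {BB, BO}; Lorenzo ∈ {AB}.
Weight each parental genotype pair by prior × P(type-AB child):
  BB × AB: posterior weight 2/3; P(next child type AB) = 1/2.
  BO × AB: posterior weight 1/3; P(next child type AB) = 1/4.
Weighted sum = 5/12.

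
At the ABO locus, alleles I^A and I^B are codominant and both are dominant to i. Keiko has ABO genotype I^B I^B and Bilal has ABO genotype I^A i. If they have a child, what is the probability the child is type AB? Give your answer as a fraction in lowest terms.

1/2

ABO cross I^B I^B × I^A i → offspring phenotypes: 1/2 B, 1/2 AB.
So P(type AB) = 1/2.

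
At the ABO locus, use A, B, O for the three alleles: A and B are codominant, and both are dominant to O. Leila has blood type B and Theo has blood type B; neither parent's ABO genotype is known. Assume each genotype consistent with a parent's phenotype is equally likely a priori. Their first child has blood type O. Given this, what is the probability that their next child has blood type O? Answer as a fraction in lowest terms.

1/4

Possible genotypes: Leila ∈ {BB, BO}; Theo ∈ {BB, BO}.
Weight each parental genotype pair by prior × P(type-O child):
  BO × BO: posterior weight 1; P(next child type O) = 1/4.
Weighted sum = 1/4.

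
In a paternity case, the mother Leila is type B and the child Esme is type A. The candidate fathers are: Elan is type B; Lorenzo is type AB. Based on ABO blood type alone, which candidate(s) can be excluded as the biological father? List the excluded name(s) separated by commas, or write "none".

Elan

A candidate is excluded only if no genotype consistent with his phenotype could produce a type A child with a type B mother.
Elan (type B): no genotype consistent with that phenotype can produce a type-A child with a type-B mother.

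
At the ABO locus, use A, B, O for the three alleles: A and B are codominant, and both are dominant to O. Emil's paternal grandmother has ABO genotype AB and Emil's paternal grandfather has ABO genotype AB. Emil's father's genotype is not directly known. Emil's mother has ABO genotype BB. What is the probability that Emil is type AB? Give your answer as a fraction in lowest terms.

Emil's father's ABO genotype from AB × AB: 1/4 AA, 1/2 AB, 1/4 BB.
Crossing each possibility with the mother BB and summing P(type AB): 1/4·1 + 1/2·1/2 + 1/4·0 = 1/2.

1/2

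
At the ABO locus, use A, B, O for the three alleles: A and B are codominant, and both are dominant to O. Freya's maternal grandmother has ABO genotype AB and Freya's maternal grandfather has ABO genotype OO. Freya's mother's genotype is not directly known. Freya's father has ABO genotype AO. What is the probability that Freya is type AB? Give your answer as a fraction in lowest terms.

1/8

Freya's mother's ABO genotype from AB × OO: 1/2 AO, 1/2 BO.
Crossing each possibility with the father AO and summing P(type AB): 1/2·0 + 1/2·1/4 = 1/8.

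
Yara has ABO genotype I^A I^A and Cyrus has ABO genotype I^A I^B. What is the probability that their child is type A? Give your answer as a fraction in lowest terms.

ABO cross I^A I^A × I^A I^B → offspring phenotypes: 1/2 A, 1/2 AB.
So P(type A) = 1/2.

1/2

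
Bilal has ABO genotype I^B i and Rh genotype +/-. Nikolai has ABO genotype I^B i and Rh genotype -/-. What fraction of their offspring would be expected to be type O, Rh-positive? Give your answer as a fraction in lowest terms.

1/8

ABO cross I^B i × I^B i → offspring phenotypes: 1/4 O, 3/4 B.
Rh cross +/- × -/- → 1/2 Rh+, 1/2 Rh-.
Independent loci: P(type O, Rh-positive) = 1/4 × 1/2 = 1/8.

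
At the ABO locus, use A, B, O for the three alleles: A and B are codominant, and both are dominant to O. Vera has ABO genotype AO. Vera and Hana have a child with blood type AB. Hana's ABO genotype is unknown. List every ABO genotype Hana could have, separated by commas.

For each candidate genotype of Hana, check whether crossing it with AO can produce every observed child phenotype.
  AA → possible child types {A} ✗
  AB → possible child types {A, B, AB} ✓
  AO → possible child types {O, A} ✗
  BB → possible child types {B, AB} ✓
  BO → possible child types {O, A, B, AB} ✓
  OO → possible child types {O, A} ✗

AB, BB, BO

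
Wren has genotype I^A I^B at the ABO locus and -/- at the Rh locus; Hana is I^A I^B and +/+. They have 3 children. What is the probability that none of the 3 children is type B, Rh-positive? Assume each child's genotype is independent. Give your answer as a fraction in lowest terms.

27/64

ABO cross I^A I^B × I^A I^B → 1/4 A, 1/4 B, 1/2 AB.
Rh cross -/- × +/+ → 1 Rh+; so P(type B, Rh-positive) = 1/4 × 1 = 1/4 per child.
P(not type B, Rh-positive) = 3/4 for one child; (3/4)^3 = 27/64.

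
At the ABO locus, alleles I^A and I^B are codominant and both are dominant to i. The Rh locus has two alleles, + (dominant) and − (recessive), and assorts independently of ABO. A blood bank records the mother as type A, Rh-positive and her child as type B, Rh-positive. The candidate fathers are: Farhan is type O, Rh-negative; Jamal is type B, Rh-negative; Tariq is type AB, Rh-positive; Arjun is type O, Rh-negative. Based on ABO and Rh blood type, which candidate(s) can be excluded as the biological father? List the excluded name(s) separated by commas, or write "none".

Farhan, Arjun

A candidate is excluded only if no genotype consistent with his phenotype could produce a type B, Rh-positive child with a type A, Rh-positive mother.
Farhan (type O, Rh-): no genotype consistent with that phenotype can produce a type-B Rh+ child with a type-A mother.
Arjun (type O, Rh-): no genotype consistent with that phenotype can produce a type-B Rh+ child with a type-A mother.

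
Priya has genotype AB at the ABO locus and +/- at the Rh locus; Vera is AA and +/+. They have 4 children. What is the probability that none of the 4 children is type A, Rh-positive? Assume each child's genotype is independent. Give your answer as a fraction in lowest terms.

1/16

ABO cross AB × AA → 1/2 A, 1/2 AB.
Rh cross +/- × +/+ → 1 Rh+; so P(type A, Rh-positive) = 1/2 × 1 = 1/2 per child.
P(not type A, Rh-positive) = 1/2 for one child; (1/2)^4 = 1/16.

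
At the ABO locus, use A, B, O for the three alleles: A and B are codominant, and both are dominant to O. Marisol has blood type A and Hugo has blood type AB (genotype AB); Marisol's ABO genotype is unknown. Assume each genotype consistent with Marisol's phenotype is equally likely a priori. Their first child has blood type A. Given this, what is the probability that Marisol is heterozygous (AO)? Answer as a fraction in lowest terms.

Possible genotypes: Marisol ∈ {AA, AO}; Hugo ∈ {AB}.
Weight each parental genotype pair by prior × P(type-A child):
  AA × AB: posterior weight 1/2.
  AO × AB: posterior weight 1/2.
Sum the posterior weight over pairs where Marisol is AO: 1/2.

1/2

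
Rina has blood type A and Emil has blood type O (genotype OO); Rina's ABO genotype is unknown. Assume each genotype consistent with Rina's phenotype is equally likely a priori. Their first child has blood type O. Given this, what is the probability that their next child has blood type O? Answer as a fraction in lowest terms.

Possible genotypes: Rina ∈ {AA, AO}; Emil ∈ {OO}.
Weight each parental genotype pair by prior × P(type-O child):
  AO × OO: posterior weight 1; P(next child type O) = 1/2.
Weighted sum = 1/2.

1/2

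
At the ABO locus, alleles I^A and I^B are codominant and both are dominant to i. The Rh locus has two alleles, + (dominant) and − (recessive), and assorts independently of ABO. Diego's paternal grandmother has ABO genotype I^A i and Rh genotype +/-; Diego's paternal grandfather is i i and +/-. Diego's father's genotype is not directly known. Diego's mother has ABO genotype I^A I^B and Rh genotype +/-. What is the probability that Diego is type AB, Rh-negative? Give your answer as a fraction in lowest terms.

1/32

Diego's father's ABO genotype from I^A i × i i: 1/2 I^A i, 1/2 i i.
Crossing each possibility with the mother I^A I^B and summing P(type AB): 1/2·1/4 + 1/2·0 = 1/8.
Similarly for Rh via the father's Rh distribution: P(Rh-) = 1/4.
Independent loci: 1/8 × 1/4 = 1/32.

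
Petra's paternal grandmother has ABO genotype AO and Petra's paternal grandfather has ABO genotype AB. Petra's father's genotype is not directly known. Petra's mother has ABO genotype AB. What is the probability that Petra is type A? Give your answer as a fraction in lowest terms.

Petra's father's ABO genotype from AO × AB: 1/4 AA, 1/4 AB, 1/4 AO, 1/4 BO.
Crossing each possibility with the mother AB and summing P(type A): 1/4·1/2 + 1/4·1/4 + 1/4·1/2 + 1/4·1/4 = 3/8.

3/8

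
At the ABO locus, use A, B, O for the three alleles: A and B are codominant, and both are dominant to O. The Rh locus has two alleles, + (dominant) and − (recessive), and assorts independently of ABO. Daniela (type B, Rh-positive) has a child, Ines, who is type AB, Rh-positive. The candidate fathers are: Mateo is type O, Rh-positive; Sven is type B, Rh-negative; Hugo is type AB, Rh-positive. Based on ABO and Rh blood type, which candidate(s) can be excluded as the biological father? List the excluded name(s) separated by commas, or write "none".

A candidate is excluded only if no genotype consistent with his phenotype could produce a type AB, Rh-positive child with a type B, Rh-positive mother.
Mateo (type O, Rh+): no genotype consistent with that phenotype can produce a type-AB Rh+ child with a type-B mother.
Sven (type B, Rh-): no genotype consistent with that phenotype can produce a type-AB Rh+ child with a type-B mother.

Mateo, Sven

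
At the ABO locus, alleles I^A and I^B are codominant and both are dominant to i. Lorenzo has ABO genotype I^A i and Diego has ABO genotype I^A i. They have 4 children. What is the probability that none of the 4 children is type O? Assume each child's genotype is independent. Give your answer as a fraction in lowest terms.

ABO cross I^A i × I^A i → 1/4 O, 3/4 A.
So P(type O) = 1/4 per child.
P(not type O) = 3/4 for one child; (3/4)^4 = 81/256.

81/256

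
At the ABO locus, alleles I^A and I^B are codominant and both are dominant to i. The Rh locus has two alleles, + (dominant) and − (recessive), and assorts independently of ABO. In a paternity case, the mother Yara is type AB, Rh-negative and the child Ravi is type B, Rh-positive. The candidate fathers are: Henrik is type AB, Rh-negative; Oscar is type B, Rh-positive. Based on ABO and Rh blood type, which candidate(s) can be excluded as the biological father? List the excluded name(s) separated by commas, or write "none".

A candidate is excluded only if no genotype consistent with his phenotype could produce a type B, Rh-positive child with a type AB, Rh-negative mother.
Henrik (type AB, Rh-): no genotype consistent with that phenotype can produce a type-B Rh+ child with a type-AB mother.

Henrik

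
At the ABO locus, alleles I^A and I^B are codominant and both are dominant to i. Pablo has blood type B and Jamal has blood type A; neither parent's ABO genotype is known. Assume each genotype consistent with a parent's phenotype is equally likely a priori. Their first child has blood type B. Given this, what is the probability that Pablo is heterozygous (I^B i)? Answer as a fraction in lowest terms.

Possible genotypes: Pablo ∈ {I^B I^B, I^B i}; Jamal ∈ {I^A I^A, I^A i}.
Weight each parental genotype pair by prior × P(type-B child):
  I^B I^B × I^A i: posterior weight 2/3.
  I^B i × I^A i: posterior weight 1/3.
Sum the posterior weight over pairs where Pablo is I^B i: 1/3.

1/3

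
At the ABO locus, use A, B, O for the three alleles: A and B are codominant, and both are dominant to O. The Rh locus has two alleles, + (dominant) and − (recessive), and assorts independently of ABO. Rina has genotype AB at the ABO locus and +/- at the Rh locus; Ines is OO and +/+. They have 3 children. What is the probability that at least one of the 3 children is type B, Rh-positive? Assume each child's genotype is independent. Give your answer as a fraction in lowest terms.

7/8

ABO cross AB × OO → 1/2 A, 1/2 B.
Rh cross +/- × +/+ → 1 Rh+; so P(type B, Rh-positive) = 1/2 × 1 = 1/2 per child.
P(none) = (1/2)^3 = 1/8; P(at least one) = 1 − 1/8 = 7/8.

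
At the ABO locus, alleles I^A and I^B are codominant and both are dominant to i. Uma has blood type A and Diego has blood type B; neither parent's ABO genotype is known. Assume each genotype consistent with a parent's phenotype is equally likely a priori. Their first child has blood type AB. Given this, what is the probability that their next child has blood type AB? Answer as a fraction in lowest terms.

25/36

Possible genotypes: Uma ∈ {I^A I^A, I^A i}; Diego ∈ {I^B I^B, I^B i}.
Weight each parental genotype pair by prior × P(type-AB child):
  I^A I^A × I^B I^B: posterior weight 4/9; P(next child type AB) = 1.
  I^A I^A × I^B i: posterior weight 2/9; P(next child type AB) = 1/2.
  I^A i × I^B I^B: posterior weight 2/9; P(next child type AB) = 1/2.
  I^A i × I^B i: posterior weight 1/9; P(next child type AB) = 1/4.
Weighted sum = 25/36.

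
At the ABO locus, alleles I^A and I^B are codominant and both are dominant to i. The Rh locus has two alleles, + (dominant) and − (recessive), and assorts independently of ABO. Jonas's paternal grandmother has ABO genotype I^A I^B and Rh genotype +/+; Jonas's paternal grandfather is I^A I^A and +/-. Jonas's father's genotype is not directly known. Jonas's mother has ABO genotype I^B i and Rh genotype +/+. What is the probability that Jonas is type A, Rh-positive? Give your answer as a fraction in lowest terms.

Jonas's father's ABO genotype from I^A I^B × I^A I^A: 1/2 I^A I^A, 1/2 I^A I^B.
Crossing each possibility with the mother I^B i and summing P(type A): 1/2·1/2 + 1/2·1/4 = 3/8.
Similarly for Rh via the father's Rh distribution: P(Rh+) = 1.
Independent loci: 3/8 × 1 = 3/8.

3/8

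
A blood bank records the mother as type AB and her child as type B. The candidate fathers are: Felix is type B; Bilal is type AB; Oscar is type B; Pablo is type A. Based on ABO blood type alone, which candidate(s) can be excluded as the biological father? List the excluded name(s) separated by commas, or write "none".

none

A candidate is excluded only if no genotype consistent with his phenotype could produce a type B child with a type AB mother.
Every candidate has at least one consistent genotype combination, so none can be excluded.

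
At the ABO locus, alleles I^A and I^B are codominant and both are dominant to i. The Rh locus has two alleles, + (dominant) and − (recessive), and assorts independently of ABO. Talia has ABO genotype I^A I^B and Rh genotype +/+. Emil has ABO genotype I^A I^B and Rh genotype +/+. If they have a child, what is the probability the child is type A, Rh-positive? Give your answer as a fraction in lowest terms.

ABO cross I^A I^B × I^A I^B → offspring phenotypes: 1/4 A, 1/4 B, 1/2 AB.
Rh cross +/+ × +/+ → 1 Rh+.
Independent loci: P(type A, Rh-positive) = 1/4 × 1 = 1/4.

1/4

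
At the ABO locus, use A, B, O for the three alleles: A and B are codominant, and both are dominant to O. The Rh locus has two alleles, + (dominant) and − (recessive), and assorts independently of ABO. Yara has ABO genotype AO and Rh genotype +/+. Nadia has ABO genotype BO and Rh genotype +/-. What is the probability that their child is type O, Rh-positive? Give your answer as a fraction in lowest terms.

1/4

ABO cross AO × BO → offspring phenotypes: 1/4 O, 1/4 A, 1/4 B, 1/4 AB.
Rh cross +/+ × +/- → 1 Rh+.
Independent loci: P(type O, Rh-positive) = 1/4 × 1 = 1/4.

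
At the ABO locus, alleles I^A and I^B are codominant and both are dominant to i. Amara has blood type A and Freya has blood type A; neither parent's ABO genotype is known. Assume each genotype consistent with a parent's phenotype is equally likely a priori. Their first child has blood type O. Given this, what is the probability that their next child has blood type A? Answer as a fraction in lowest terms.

Possible genotypes: Amara ∈ {I^A I^A, I^A i}; Freya ∈ {I^A I^A, I^A i}.
Weight each parental genotype pair by prior × P(type-O child):
  I^A i × I^A i: posterior weight 1; P(next child type A) = 3/4.
Weighted sum = 3/4.

3/4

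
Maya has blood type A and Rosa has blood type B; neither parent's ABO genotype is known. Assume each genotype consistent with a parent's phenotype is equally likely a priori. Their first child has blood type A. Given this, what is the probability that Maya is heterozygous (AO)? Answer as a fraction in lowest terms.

1/3

Possible genotypes: Maya ∈ {AA, AO}; Rosa ∈ {BB, BO}.
Weight each parental genotype pair by prior × P(type-A child):
  AA × BO: posterior weight 2/3.
  AO × BO: posterior weight 1/3.
Sum the posterior weight over pairs where Maya is AO: 1/3.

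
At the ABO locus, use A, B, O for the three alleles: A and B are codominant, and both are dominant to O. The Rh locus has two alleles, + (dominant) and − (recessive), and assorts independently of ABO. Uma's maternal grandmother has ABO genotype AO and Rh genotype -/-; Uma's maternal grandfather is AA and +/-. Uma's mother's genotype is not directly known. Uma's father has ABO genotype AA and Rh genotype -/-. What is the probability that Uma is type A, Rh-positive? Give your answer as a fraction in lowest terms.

1/4

Uma's mother's ABO genotype from AO × AA: 1/2 AA, 1/2 AO.
Crossing each possibility with the father AA and summing P(type A): 1/2·1 + 1/2·1 = 1.
Similarly for Rh via the mother's Rh distribution: P(Rh+) = 1/4.
Independent loci: 1 × 1/4 = 1/4.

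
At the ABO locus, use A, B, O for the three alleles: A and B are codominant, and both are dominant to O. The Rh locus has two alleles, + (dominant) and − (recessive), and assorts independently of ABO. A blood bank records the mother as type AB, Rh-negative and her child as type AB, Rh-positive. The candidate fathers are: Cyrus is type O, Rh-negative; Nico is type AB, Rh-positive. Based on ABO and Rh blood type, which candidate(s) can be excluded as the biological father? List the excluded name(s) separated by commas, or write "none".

A candidate is excluded only if no genotype consistent with his phenotype could produce a type AB, Rh-positive child with a type AB, Rh-negative mother.
Cyrus (type O, Rh-): no genotype consistent with that phenotype can produce a type-AB Rh+ child with a type-AB mother.

Cyrus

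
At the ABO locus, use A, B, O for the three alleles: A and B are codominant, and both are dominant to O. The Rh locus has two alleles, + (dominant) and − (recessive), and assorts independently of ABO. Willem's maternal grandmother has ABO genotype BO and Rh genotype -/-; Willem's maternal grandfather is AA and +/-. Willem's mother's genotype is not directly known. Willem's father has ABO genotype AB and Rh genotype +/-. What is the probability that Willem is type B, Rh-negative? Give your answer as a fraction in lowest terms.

Willem's mother's ABO genotype from BO × AA: 1/2 AB, 1/2 AO.
Crossing each possibility with the father AB and summing P(type B): 1/2·1/4 + 1/2·1/4 = 1/4.
Similarly for Rh via the mother's Rh distribution: P(Rh-) = 3/8.
Independent loci: 1/4 × 3/8 = 3/32.

3/32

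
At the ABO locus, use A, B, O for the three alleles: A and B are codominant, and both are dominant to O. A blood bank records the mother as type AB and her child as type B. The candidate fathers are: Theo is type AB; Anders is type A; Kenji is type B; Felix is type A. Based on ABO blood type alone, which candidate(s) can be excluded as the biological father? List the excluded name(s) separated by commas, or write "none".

A candidate is excluded only if no genotype consistent with his phenotype could produce a type B child with a type AB mother.
Every candidate has at least one consistent genotype combination, so none can be excluded.

none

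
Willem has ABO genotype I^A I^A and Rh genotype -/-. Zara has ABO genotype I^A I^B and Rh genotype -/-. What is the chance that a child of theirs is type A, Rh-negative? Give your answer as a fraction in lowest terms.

1/2

ABO cross I^A I^A × I^A I^B → offspring phenotypes: 1/2 A, 1/2 AB.
Rh cross -/- × -/- → 1 Rh-.
Independent loci: P(type A, Rh-negative) = 1/2 × 1 = 1/2.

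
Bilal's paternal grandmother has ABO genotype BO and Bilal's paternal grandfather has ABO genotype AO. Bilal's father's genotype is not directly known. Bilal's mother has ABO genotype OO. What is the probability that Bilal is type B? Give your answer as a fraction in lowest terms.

Bilal's father's ABO genotype from BO × AO: 1/4 AB, 1/4 AO, 1/4 BO, 1/4 OO.
Crossing each possibility with the mother OO and summing P(type B): 1/4·1/2 + 1/4·0 + 1/4·1/2 + 1/4·0 = 1/4.

1/4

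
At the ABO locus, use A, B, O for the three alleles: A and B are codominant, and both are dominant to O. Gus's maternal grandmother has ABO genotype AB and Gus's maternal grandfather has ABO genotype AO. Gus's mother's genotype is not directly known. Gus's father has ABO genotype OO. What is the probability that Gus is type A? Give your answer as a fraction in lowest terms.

Gus's mother's ABO genotype from AB × AO: 1/4 AA, 1/4 AB, 1/4 AO, 1/4 BO.
Crossing each possibility with the father OO and summing P(type A): 1/4·1 + 1/4·1/2 + 1/4·1/2 + 1/4·0 = 1/2.

1/2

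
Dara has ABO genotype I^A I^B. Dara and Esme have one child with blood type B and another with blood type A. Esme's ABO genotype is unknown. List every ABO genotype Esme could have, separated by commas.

For each candidate genotype of Esme, check whether crossing it with I^A I^B can produce every observed child phenotype.
  I^A I^A → possible child types {A, AB} ✗
  I^A I^B → possible child types {A, B, AB} ✓
  I^A i → possible child types {A, B, AB} ✓
  I^B I^B → possible child types {B, AB} ✗
  I^B i → possible child types {A, B, AB} ✓
  i i → possible child types {A, B} ✓

I^A I^B, I^A i, I^B i, i i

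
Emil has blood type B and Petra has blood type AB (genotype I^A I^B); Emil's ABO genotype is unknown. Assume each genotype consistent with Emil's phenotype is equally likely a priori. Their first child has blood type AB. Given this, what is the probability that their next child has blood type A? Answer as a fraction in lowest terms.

1/12

Possible genotypes: Emil ∈ {I^B I^B, I^B i}; Petra ∈ {I^A I^B}.
Weight each parental genotype pair by prior × P(type-AB child):
  I^B I^B × I^A I^B: posterior weight 2/3; P(next child type A) = 0.
  I^B i × I^A I^B: posterior weight 1/3; P(next child type A) = 1/4.
Weighted sum = 1/12.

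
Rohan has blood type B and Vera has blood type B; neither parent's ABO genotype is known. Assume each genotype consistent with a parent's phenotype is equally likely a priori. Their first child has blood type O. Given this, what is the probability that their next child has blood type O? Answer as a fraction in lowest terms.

1/4

Possible genotypes: Rohan ∈ {I^B I^B, I^B i}; Vera ∈ {I^B I^B, I^B i}.
Weight each parental genotype pair by prior × P(type-O child):
  I^B i × I^B i: posterior weight 1; P(next child type O) = 1/4.
Weighted sum = 1/4.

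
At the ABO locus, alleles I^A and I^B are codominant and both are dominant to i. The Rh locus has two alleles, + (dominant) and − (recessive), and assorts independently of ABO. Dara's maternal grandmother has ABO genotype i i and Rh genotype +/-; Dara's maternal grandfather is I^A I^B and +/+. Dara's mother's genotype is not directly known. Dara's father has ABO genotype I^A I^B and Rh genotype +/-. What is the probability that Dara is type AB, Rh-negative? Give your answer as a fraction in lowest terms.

Dara's mother's ABO genotype from i i × I^A I^B: 1/2 I^A i, 1/2 I^B i.
Crossing each possibility with the father I^A I^B and summing P(type AB): 1/2·1/4 + 1/2·1/4 = 1/4.
Similarly for Rh via the mother's Rh distribution: P(Rh-) = 1/8.
Independent loci: 1/4 × 1/8 = 1/32.

1/32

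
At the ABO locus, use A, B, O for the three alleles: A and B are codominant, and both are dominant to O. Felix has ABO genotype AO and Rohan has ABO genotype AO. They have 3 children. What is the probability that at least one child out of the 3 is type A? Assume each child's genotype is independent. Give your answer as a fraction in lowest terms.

ABO cross AO × AO → 1/4 O, 3/4 A.
So P(type A) = 3/4 per child.
P(none) = (1/4)^3 = 1/64; P(at least one) = 1 − 1/64 = 63/64.

63/64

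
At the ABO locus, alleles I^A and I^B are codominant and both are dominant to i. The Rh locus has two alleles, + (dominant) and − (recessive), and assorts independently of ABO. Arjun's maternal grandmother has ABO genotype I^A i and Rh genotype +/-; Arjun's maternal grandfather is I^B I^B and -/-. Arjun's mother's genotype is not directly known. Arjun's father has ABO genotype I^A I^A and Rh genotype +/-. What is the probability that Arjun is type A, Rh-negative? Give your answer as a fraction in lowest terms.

3/16

Arjun's mother's ABO genotype from I^A i × I^B I^B: 1/2 I^A I^B, 1/2 I^B i.
Crossing each possibility with the father I^A I^A and summing P(type A): 1/2·1/2 + 1/2·1/2 = 1/2.
Similarly for Rh via the mother's Rh distribution: P(Rh-) = 3/8.
Independent loci: 1/2 × 3/8 = 3/16.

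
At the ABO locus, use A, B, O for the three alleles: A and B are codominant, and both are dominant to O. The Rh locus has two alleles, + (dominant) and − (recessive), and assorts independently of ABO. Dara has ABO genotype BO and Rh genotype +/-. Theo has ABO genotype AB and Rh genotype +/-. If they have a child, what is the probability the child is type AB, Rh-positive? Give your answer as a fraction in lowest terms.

3/16

ABO cross BO × AB → offspring phenotypes: 1/4 A, 1/2 B, 1/4 AB.
Rh cross +/- × +/- → 3/4 Rh+, 1/4 Rh-.
Independent loci: P(type AB, Rh-positive) = 1/4 × 3/4 = 3/16.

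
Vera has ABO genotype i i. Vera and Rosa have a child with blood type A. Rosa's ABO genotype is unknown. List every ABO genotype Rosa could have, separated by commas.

I^A I^A, I^A I^B, I^A i

For each candidate genotype of Rosa, check whether crossing it with i i can produce every observed child phenotype.
  I^A I^A → possible child types {A} ✓
  I^A I^B → possible child types {A, B} ✓
  I^A i → possible child types {O, A} ✓
  I^B I^B → possible child types {B} ✗
  I^B i → possible child types {O, B} ✗
  i i → possible child types {O} ✗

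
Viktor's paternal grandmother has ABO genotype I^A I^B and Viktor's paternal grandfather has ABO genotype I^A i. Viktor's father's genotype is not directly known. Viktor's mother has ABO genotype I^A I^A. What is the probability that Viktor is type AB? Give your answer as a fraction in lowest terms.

Viktor's father's ABO genotype from I^A I^B × I^A i: 1/4 I^A I^A, 1/4 I^A I^B, 1/4 I^A i, 1/4 I^B i.
Crossing each possibility with the mother I^A I^A and summing P(type AB): 1/4·0 + 1/4·1/2 + 1/4·0 + 1/4·1/2 = 1/4.

1/4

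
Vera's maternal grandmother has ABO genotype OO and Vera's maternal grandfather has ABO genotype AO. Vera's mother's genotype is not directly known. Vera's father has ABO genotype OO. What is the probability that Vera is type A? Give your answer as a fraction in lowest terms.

Vera's mother's ABO genotype from OO × AO: 1/2 AO, 1/2 OO.
Crossing each possibility with the father OO and summing P(type A): 1/2·1/2 + 1/2·0 = 1/4.

1/4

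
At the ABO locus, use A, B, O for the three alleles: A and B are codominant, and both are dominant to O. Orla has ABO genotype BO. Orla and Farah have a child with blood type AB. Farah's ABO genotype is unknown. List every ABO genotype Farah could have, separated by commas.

For each candidate genotype of Farah, check whether crossing it with BO can produce every observed child phenotype.
  AA → possible child types {A, AB} ✓
  AB → possible child types {A, B, AB} ✓
  AO → possible child types {O, A, B, AB} ✓
  BB → possible child types {B} ✗
  BO → possible child types {O, B} ✗
  OO → possible child types {O, B} ✗

AA, AB, AO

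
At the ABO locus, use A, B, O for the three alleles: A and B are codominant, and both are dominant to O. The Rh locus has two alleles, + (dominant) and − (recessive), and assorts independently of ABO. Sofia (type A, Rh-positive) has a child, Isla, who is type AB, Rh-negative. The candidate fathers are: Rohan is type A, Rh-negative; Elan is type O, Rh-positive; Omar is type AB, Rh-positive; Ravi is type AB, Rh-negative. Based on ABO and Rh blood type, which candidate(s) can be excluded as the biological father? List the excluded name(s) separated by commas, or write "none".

A candidate is excluded only if no genotype consistent with his phenotype could produce a type AB, Rh-negative child with a type A, Rh-positive mother.
Rohan (type A, Rh-): no genotype consistent with that phenotype can produce a type-AB Rh- child with a type-A mother.
Elan (type O, Rh+): no genotype consistent with that phenotype can produce a type-AB Rh- child with a type-A mother.

Rohan, Elan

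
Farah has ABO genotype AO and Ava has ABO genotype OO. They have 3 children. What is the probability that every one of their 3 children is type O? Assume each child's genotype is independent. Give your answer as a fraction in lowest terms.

ABO cross AO × OO → 1/2 O, 1/2 A.
So P(type O) = 1/2 per child.
All 3 independent: (1/2)^3 = 1/8.

1/8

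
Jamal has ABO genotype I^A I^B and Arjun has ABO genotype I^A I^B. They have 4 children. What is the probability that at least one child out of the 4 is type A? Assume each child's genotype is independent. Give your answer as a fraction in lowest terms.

175/256

ABO cross I^A I^B × I^A I^B → 1/4 A, 1/4 B, 1/2 AB.
So P(type A) = 1/4 per child.
P(none) = (3/4)^4 = 81/256; P(at least one) = 1 − 81/256 = 175/256.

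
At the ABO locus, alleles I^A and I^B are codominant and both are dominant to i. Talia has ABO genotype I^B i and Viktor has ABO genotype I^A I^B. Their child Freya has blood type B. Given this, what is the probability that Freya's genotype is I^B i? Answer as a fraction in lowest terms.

Cross I^B i × I^A I^B → 1/4 I^A I^B, 1/4 I^A i, 1/4 I^B I^B, 1/4 I^B i.
Type-B genotypes among offspring: I^B I^B (1/4), I^B i (1/4); total 1/2.
P(I^B i | type B) = (1/4) / (1/2) = 1/2.

1/2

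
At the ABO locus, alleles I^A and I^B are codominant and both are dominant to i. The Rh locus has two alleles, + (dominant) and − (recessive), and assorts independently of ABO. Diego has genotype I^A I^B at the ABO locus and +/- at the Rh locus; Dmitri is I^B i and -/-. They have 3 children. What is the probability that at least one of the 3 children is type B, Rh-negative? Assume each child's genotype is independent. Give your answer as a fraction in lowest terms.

37/64

ABO cross I^A I^B × I^B i → 1/4 A, 1/2 B, 1/4 AB.
Rh cross +/- × -/- → 1/2 Rh+, 1/2 Rh-; so P(type B, Rh-negative) = 1/2 × 1/2 = 1/4 per child.
P(none) = (3/4)^3 = 27/64; P(at least one) = 1 − 27/64 = 37/64.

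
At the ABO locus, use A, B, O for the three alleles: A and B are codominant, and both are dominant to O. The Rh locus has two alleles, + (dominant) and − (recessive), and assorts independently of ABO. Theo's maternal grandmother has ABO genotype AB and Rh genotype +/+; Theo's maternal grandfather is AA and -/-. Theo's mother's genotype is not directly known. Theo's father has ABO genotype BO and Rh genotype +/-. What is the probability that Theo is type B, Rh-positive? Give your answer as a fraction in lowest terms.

3/16

Theo's mother's ABO genotype from AB × AA: 1/2 AA, 1/2 AB.
Crossing each possibility with the father BO and summing P(type B): 1/2·0 + 1/2·1/2 = 1/4.
Similarly for Rh via the mother's Rh distribution: P(Rh+) = 3/4.
Independent loci: 1/4 × 3/4 = 3/16.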